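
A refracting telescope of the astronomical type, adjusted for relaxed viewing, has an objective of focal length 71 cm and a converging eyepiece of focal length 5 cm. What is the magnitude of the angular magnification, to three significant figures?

14.2

|M| = f_obj/|f_eye| = 71/5 = 14.200.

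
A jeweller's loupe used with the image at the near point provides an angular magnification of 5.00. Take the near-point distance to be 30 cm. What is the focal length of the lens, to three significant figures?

For the image at the near point, M = 1 + D/f.
f = D/(M - 1) = 30/(5.0 - 1) = 7.500 cm.

7.50 cm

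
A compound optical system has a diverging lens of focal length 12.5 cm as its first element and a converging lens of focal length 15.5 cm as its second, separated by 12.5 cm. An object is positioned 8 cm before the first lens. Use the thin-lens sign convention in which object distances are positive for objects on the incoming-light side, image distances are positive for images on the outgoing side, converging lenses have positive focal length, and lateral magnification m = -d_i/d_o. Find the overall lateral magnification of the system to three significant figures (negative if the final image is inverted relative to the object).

First lens: d_i1 = 1/(1/(-12.5) - 1/8) = -4.878 cm.
m_1 = -(-4.878)/8 = 0.6098.
With d_i1 < 0 the first image is virtual and lies on the object side; the object distance for lens 2 is d_o2 = 12.5 - (-4.878) = 17.378 cm.
Second lens: d_i2 = 1/(1/15.5 - 1/(17.378)) = 143.425 cm.
m_2 = -(143.425)/(17.378) = -8.2532.
The system's lateral magnification is m_1 m_2 = (0.6098)(-8.2532) = -5.0325.

-5.03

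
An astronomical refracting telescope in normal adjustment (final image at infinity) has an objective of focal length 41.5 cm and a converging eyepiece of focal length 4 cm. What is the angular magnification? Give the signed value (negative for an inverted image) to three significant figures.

M = -f_obj/f_eye = -41.5/(4) = -10.375.

-10.4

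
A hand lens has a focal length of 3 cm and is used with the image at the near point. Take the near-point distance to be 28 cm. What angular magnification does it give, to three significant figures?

10.3

M = 1 + D/f = 1 + 28/3 = 10.333.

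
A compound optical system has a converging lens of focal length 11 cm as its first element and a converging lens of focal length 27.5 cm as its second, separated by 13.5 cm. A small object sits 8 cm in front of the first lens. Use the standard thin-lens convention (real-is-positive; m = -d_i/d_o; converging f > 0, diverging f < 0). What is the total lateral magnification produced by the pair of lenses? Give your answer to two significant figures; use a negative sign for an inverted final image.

-6.6

Applying the thin-lens equation to the first lens, 1/11 = 1/8 + 1/d_i1, which gives d_i1 = -29.333 cm.
Its lateral magnification is m_1 = -d_i1/d_o1 = -(-29.333)/8 = 3.6667.
The intermediate image is virtual, 29.333 cm to the left of lens 1, so d_o2 = L - d_i1 = 13.5 - (-29.333) = 42.833 cm.
Applying the thin-lens equation again with f_2 = 27.5 cm and d_o2 = 42.833 cm gives d_i2 = 76.821 cm.
m_2 = -(76.821)/(42.833) = -1.7935.
The system's lateral magnification is m_1 m_2 = (3.6667)(-1.7935) = -6.5761.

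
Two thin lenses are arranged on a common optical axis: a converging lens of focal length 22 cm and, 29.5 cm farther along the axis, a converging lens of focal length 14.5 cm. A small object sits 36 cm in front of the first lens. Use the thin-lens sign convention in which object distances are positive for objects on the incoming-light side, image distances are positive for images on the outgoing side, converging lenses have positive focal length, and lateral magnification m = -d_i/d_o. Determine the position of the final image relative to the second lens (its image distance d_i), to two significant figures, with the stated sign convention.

9.4 cm

First lens: d_i1 = 1/(1/22 - 1/36) = 56.571 cm.
This image would form 56.571 cm past lens 1, i.e. 27.071 cm beyond lens 2, so it is a virtual object for lens 2: d_o2 = 29.5 - 56.571 = -27.071 cm.
Second lens: d_i2 = 1/(1/14.5 - 1/(-27.071)) = 9.442 cm.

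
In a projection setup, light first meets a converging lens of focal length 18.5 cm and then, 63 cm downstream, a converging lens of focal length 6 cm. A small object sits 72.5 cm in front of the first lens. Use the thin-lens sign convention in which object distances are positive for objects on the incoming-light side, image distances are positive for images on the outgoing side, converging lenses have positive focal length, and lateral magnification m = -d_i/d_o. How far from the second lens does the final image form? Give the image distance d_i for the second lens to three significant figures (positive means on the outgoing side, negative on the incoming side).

7.12 cm

Lens 1: 1/d_i1 = 1/f_1 - 1/d_o1 = 1/18.5 - 1/72.5 = 0.04026 cm^-1, so d_i1 = 24.838 cm.
Object distance for lens 2: d_o2 = 63 - 24.838 = 38.162 cm.
Lens 2: 1/d_i2 = 1/f_2 - 1/d_o2 = 1/6 - 1/(38.162) = 0.14046 cm^-1, so d_i2 = 7.119 cm.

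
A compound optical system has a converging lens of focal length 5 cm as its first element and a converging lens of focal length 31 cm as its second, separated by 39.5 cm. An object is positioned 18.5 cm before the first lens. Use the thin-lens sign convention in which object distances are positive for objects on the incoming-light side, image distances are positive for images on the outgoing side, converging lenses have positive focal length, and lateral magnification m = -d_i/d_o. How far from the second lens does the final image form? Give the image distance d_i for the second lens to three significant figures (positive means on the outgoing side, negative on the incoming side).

614 cm

Lens 1: 1/d_i1 = 1/f_1 - 1/d_o1 = 1/5 - 1/18.5 = 0.14595 cm^-1, so d_i1 = 6.852 cm.
Object distance for lens 2: d_o2 = 39.5 - 6.852 = 32.648 cm.
Lens 2: 1/d_i2 = 1/f_2 - 1/d_o2 = 1/31 - 1/(32.648) = 0.00163 cm^-1, so d_i2 = 614.079 cm.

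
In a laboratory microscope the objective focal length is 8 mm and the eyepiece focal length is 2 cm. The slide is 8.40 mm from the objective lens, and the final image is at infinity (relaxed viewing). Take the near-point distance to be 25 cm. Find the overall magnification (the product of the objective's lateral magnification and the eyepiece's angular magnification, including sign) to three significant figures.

Convert to cm: f_obj = 8 mm = 0.8 cm; d_o = 8.40 mm = 0.84 cm.
Objective: 1/d_i = 1/f_obj - 1/d_o = 1/0.8 - 1/0.84 = 0.05952 cm^-1, so d_i = 16.800 cm.
m_obj = -d_i/d_o = -16.800/0.84 = -20.000.
Eyepiece angular magnification (image at infinity): M_eye = D/f_e = 25/2 = 12.500.
Overall M = m_obj x M_eye = (-20.000)(12.500) = -250.00.

-250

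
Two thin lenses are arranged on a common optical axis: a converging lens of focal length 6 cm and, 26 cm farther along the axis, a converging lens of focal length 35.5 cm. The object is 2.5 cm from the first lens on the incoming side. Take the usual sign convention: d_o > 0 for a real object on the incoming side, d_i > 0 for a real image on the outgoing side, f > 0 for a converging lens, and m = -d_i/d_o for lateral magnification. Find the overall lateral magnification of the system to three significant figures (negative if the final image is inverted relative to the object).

11.7

First lens: d_i1 = 1/(1/6 - 1/2.5) = -4.286 cm.
m_1 = -(-4.286)/2.5 = 1.7143.
The intermediate image is virtual, 4.286 cm to the left of lens 1, so d_o2 = L - d_i1 = 26 - (-4.286) = 30.286 cm.
Second lens: d_i2 = 1/(1/35.5 - 1/(30.286)) = -206.192 cm.
m_2 = -(-206.192)/(30.286) = 6.8082.
Overall magnification: m = m_1 m_2 = 11.6712.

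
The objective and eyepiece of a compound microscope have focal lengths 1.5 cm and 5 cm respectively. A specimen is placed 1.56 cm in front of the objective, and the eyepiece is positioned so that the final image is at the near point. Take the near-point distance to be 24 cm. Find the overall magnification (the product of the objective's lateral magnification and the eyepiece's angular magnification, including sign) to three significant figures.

Objective: 1/d_i = 1/f_obj - 1/d_o = 1/1.5 - 1/1.56 = 0.02564 cm^-1, so d_i = 39.000 cm.
m_obj = -d_i/d_o = -39.000/1.56 = -25.000.
Eyepiece angular magnification (image at near point): M_eye = 1 + D/f_e = 1 + 24/5 = 5.800.
Overall M = m_obj x M_eye = (-25.000)(5.800) = -145.00.

-145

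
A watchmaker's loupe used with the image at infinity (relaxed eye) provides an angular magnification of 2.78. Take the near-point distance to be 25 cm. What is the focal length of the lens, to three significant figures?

For the image at infinity, M = D/f.
f = D/M = 25/2.78 = 8.993 cm.

8.99 cm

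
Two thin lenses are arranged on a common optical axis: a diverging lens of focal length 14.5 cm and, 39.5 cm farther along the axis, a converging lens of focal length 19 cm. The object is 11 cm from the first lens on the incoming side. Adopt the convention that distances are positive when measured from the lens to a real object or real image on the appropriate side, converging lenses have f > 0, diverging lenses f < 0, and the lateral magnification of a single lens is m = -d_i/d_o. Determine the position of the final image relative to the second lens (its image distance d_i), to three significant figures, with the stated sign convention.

32.5 cm

First lens: d_i1 = 1/(1/(-14.5) - 1/11) = -6.255 cm.
The intermediate image is virtual, 6.255 cm to the left of lens 1, so d_o2 = L - d_i1 = 39.5 - (-6.255) = 45.755 cm.
Second lens: d_i2 = 1/(1/19 - 1/(45.755)) = 32.493 cm.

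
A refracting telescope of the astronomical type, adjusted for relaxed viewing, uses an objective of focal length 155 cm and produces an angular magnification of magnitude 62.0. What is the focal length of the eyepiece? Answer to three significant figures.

2.50 cm

|M| = f_obj/f_eye, so f_eye = f_obj/|M| = 155/62.0 = 2.500 cm.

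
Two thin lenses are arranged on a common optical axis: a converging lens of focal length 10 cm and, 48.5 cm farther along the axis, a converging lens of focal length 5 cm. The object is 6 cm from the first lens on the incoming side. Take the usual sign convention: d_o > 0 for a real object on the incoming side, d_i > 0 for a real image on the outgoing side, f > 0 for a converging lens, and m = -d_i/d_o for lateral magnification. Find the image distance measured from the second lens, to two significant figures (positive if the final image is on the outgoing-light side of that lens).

5.4 cm

First lens: d_i1 = 1/(1/10 - 1/6) = -15.000 cm.
With d_i1 < 0 the first image is virtual and lies on the object side; the object distance for lens 2 is d_o2 = 48.5 - (-15.000) = 63.500 cm.
Second lens: d_i2 = 1/(1/5 - 1/(63.500)) = 5.427 cm.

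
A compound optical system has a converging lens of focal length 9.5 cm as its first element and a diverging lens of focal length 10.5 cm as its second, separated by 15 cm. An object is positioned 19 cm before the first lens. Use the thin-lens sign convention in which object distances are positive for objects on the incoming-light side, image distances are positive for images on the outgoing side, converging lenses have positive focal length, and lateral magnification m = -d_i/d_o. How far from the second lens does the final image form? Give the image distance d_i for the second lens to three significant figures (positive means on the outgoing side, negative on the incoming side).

Lens 1: 1/d_i1 = 1/f_1 - 1/d_o1 = 1/9.5 - 1/19 = 0.05263 cm^-1, so d_i1 = 19.000 cm.
Since 19.000 cm > 15 cm, the first image lies past the second lens and serves as a virtual object: d_o2 = L - d_i1 = -4.000 cm.
Lens 2: 1/d_i2 = 1/f_2 - 1/d_o2 = 1/(-10.5) - 1/(-4.000) = 0.15476 cm^-1, so d_i2 = 6.462 cm.

6.46 cm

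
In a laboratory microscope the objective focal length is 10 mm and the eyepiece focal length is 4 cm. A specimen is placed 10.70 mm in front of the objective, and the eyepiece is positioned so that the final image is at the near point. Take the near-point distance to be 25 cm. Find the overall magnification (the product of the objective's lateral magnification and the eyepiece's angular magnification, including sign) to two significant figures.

Convert to cm: f_obj = 10 mm = 1 cm; d_o = 10.70 mm = 1.07 cm.
Objective: 1/d_i = 1/f_obj - 1/d_o = 1/1 - 1/1.07 = 0.06542 cm^-1, so d_i = 15.286 cm.
m_obj = -d_i/d_o = -15.286/1.07 = -14.286.
Eyepiece angular magnification (image at near point): M_eye = 1 + D/f_e = 1 + 25/4 = 7.250.
Overall M = m_obj x M_eye = (-14.286)(7.250) = -103.57.

-100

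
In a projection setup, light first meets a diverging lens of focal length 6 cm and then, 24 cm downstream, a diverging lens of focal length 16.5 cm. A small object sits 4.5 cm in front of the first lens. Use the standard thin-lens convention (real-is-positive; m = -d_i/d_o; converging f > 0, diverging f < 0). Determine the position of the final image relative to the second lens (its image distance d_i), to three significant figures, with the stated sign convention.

Applying the thin-lens equation to the first lens, 1/(-6) = 1/4.5 + 1/d_i1, which gives d_i1 = -2.571 cm.
The intermediate image is virtual, 2.571 cm to the left of lens 1, so d_o2 = L - d_i1 = 24 - (-2.571) = 26.571 cm.
Applying the thin-lens equation again with f_2 = -16.5 cm and d_o2 = 26.571 cm gives d_i2 = -10.179 cm.

-10.2 cm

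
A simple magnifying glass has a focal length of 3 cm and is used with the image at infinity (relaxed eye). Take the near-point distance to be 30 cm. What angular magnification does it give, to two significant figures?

10

M = D/f = 30/3 = 10.000.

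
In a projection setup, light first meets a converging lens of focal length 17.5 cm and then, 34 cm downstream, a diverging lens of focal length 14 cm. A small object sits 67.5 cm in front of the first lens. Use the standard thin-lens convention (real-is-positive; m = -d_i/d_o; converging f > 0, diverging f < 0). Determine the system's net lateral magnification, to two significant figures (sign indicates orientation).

-0.20

Lens 1: 1/d_i1 = 1/f_1 - 1/d_o1 = 1/17.5 - 1/67.5 = 0.04233 cm^-1, so d_i1 = 23.625 cm.
m_1 = -(23.625)/67.5 = -0.3500.
The intermediate image is 23.625 cm to the right of lens 1, so d_o2 = L - d_i1 = 34 - 23.625 = 10.375 cm.
Lens 2: 1/d_i2 = 1/f_2 - 1/d_o2 = 1/(-14) - 1/(10.375) = -0.16781 cm^-1, so d_i2 = -5.959 cm.
m_2 = -(-5.959)/(10.375) = 0.5744.
The system's lateral magnification is m_1 m_2 = (-0.3500)(0.5744) = -0.2010.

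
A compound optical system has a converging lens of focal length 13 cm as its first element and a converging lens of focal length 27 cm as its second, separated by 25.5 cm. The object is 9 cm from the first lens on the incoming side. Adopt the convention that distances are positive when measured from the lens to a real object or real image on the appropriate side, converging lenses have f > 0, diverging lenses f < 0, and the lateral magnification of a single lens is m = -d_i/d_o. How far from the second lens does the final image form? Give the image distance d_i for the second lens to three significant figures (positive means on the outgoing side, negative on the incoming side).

53.3 cm

Applying the thin-lens equation to the first lens, 1/13 = 1/9 + 1/d_i1, which gives d_i1 = -29.250 cm.
With d_i1 < 0 the first image is virtual and lies on the object side; the object distance for lens 2 is d_o2 = 25.5 - (-29.250) = 54.750 cm.
Applying the thin-lens equation again with f_2 = 27 cm and d_o2 = 54.750 cm gives d_i2 = 53.270 cm.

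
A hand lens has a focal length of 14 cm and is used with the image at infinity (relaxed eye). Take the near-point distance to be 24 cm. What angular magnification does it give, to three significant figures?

M = D/f = 24/14 = 1.714.

1.71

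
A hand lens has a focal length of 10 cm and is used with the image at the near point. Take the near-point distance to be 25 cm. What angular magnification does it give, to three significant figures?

3.50

M = 1 + D/f = 1 + 25/10 = 3.500.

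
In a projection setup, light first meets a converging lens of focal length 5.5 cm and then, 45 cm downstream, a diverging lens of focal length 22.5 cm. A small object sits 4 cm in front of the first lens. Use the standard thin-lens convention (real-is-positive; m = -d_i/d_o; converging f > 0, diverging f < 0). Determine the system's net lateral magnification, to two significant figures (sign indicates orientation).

1.0

Lens 1: 1/d_i1 = 1/f_1 - 1/d_o1 = 1/5.5 - 1/4 = -0.06818 cm^-1, so d_i1 = -14.667 cm.
m_1 = -(-14.667)/4 = 3.6667.
With d_i1 < 0 the first image is virtual and lies on the object side; the object distance for lens 2 is d_o2 = 45 - (-14.667) = 59.667 cm.
Lens 2: 1/d_i2 = 1/f_2 - 1/d_o2 = 1/(-22.5) - 1/(59.667) = -0.06120 cm^-1, so d_i2 = -16.339 cm.
m_2 = -(-16.339)/(59.667) = 0.2738.
The system's lateral magnification is m_1 m_2 = (3.6667)(0.2738) = 1.0041.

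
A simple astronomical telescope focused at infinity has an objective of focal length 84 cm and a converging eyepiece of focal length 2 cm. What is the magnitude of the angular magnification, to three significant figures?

42.0

|M| = f_obj/|f_eye| = 84/2 = 42.000.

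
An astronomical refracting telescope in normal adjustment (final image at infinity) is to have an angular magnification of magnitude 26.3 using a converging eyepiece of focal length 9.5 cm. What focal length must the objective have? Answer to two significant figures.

|M| = f_obj/|f_eye|, so f_obj = |M| x |f_eye| = 26.3 x 9.5 = 249.850 cm.

250 cm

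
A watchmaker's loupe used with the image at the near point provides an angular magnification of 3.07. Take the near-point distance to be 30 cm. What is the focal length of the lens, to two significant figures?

For the image at the near point, M = 1 + D/f.
f = D/(M - 1) = 30/(3.07 - 1) = 14.493 cm.

14 cm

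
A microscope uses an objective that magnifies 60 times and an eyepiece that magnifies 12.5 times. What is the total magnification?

The overall magnification of a compound microscope is the product of the objective and eyepiece magnifications:
M = M_obj x M_eye = 60 x 12.5 = 750.

750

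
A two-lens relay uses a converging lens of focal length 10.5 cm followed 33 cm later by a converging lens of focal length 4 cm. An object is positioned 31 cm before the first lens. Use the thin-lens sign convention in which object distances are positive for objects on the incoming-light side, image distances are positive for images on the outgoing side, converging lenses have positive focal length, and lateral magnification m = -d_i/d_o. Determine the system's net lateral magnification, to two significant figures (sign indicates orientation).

0.16

Lens 1: 1/d_i1 = 1/f_1 - 1/d_o1 = 1/10.5 - 1/31 = 0.06298 cm^-1, so d_i1 = 15.878 cm.
m_1 = -(15.878)/31 = -0.5122.
Object distance for lens 2: d_o2 = 33 - 15.878 = 17.122 cm.
Lens 2: 1/d_i2 = 1/f_2 - 1/d_o2 = 1/4 - 1/(17.122) = 0.19160 cm^-1, so d_i2 = 5.219 cm.
m_2 = -(5.219)/(17.122) = -0.3048.
Overall magnification: m = m_1 m_2 = 0.1561.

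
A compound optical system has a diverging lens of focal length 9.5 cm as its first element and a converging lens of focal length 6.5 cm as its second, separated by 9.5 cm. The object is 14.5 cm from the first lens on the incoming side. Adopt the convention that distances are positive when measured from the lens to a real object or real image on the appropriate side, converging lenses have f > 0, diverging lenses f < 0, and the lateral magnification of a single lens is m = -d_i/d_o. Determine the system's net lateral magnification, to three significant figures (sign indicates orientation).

Lens 1: 1/d_i1 = 1/f_1 - 1/d_o1 = 1/(-9.5) - 1/14.5 = -0.17423 cm^-1, so d_i1 = -5.740 cm.
m_1 = -(-5.740)/14.5 = 0.3958.
The intermediate image is virtual, 5.740 cm to the left of lens 1, so d_o2 = L - d_i1 = 9.5 - (-5.740) = 15.240 cm.
Lens 2: 1/d_i2 = 1/f_2 - 1/d_o2 = 1/6.5 - 1/(15.240) = 0.08823 cm^-1, so d_i2 = 11.334 cm.
m_2 = -(11.334)/(15.240) = -0.7437.
Total m = m_1 x m_2 = (0.3958)(-0.7437) = -0.2944.

-0.294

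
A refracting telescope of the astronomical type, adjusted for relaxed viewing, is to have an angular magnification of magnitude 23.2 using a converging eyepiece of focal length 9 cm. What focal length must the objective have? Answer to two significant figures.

|M| = f_obj/|f_eye|, so f_obj = |M| x |f_eye| = 23.2 x 9 = 208.800 cm.

210 cm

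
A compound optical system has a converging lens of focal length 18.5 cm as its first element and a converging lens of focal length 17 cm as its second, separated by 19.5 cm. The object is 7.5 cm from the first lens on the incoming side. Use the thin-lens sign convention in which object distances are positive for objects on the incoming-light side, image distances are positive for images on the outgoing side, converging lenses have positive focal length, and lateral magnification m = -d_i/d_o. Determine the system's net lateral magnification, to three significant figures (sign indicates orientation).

Applying the thin-lens equation to the first lens, 1/18.5 = 1/7.5 + 1/d_i1, which gives d_i1 = -12.614 cm.
Its lateral magnification is m_1 = -d_i1/d_o1 = -(-12.614)/7.5 = 1.6818.
The intermediate image is virtual, 12.614 cm to the left of lens 1, so d_o2 = L - d_i1 = 19.5 - (-12.614) = 32.114 cm.
Applying the thin-lens equation again with f_2 = 17 cm and d_o2 = 32.114 cm gives d_i2 = 36.122 cm.
m_2 = -(36.122)/(32.114) = -1.1248.
The system's lateral magnification is m_1 m_2 = (1.6818)(-1.1248) = -1.8917.

-1.89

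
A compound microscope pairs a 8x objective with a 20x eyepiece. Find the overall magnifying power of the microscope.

160

The overall magnification of a compound microscope is the product of the objective and eyepiece magnifications:
M = M_obj x M_eye = 8 x 20 = 160.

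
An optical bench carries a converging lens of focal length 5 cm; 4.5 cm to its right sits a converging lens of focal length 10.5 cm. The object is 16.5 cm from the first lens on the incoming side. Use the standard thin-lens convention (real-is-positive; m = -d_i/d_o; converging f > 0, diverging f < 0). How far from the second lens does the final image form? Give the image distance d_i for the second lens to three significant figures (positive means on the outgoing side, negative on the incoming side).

First lens: d_i1 = 1/(1/5 - 1/16.5) = 7.174 cm.
This image would form 7.174 cm past lens 1, i.e. 2.674 cm beyond lens 2, so it is a virtual object for lens 2: d_o2 = 4.5 - 7.174 = -2.674 cm.
Second lens: d_i2 = 1/(1/10.5 - 1/(-2.674)) = 2.131 cm.

2.13 cm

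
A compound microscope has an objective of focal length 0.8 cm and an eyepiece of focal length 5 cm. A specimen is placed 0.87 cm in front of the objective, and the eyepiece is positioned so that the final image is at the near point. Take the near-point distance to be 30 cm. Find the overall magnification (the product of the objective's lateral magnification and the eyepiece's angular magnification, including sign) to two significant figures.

-80

Objective: 1/d_i = 1/f_obj - 1/d_o = 1/0.8 - 1/0.87 = 0.10057 cm^-1, so d_i = 9.943 cm.
m_obj = -d_i/d_o = -9.943/0.87 = -11.429.
Eyepiece angular magnification (image at near point): M_eye = 1 + D/f_e = 1 + 30/5 = 7.000.
Overall M = m_obj x M_eye = (-11.429)(7.000) = -80.00.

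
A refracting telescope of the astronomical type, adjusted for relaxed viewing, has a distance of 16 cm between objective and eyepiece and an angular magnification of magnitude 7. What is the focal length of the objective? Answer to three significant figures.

14.0 cm

In normal adjustment the tube length equals f_obj + f_eye and |M| = f_obj/f_eye.
So f_obj = 7 f_eye and 7 f_eye + f_eye = 16 cm, giving f_eye = 16/8 = 2.000 cm and f_obj = 14.000 cm.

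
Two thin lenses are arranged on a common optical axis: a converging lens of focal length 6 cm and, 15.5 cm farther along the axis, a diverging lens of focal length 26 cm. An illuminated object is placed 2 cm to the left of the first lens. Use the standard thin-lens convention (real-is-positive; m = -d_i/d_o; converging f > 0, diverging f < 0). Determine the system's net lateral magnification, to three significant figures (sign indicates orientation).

0.876

Applying the thin-lens equation to the first lens, 1/6 = 1/2 + 1/d_i1, which gives d_i1 = -3.000 cm.
Its lateral magnification is m_1 = -d_i1/d_o1 = -(-3.000)/2 = 1.5000.
The intermediate image is virtual, 3.000 cm to the left of lens 1, so d_o2 = L - d_i1 = 15.5 - (-3.000) = 18.500 cm.
Applying the thin-lens equation again with f_2 = -26 cm and d_o2 = 18.500 cm gives d_i2 = -10.809 cm.
m_2 = -(-10.809)/(18.500) = 0.5843.
Overall magnification: m = m_1 m_2 = 0.8764.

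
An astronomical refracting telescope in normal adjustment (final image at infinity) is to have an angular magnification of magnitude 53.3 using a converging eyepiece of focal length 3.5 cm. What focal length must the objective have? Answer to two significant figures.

190 cm

|M| = f_obj/|f_eye|, so f_obj = |M| x |f_eye| = 53.3 x 3.5 = 186.550 cm.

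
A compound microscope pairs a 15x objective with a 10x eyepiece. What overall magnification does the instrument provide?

The overall magnification of a compound microscope is the product of the objective and eyepiece magnifications:
M = M_obj x M_eye = 15 x 10 = 150.

150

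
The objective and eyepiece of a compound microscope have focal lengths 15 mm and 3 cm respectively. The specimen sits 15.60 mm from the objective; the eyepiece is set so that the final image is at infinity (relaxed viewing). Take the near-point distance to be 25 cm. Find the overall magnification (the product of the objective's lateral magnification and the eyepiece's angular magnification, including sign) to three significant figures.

-208

Convert to cm: f_obj = 15 mm = 1.5 cm; d_o = 15.60 mm = 1.56 cm.
Objective: 1/d_i = 1/f_obj - 1/d_o = 1/1.5 - 1/1.56 = 0.02564 cm^-1, so d_i = 39.000 cm.
m_obj = -d_i/d_o = -39.000/1.56 = -25.000.
Eyepiece angular magnification (image at infinity): M_eye = D/f_e = 25/3 = 8.333.
Overall M = m_obj x M_eye = (-25.000)(8.333) = -208.33.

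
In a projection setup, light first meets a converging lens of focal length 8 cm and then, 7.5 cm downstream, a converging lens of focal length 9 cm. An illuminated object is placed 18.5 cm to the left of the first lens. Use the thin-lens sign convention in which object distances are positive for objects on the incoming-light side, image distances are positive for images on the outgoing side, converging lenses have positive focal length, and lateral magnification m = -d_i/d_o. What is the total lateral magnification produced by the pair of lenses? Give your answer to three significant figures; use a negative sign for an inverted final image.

Lens 1: 1/d_i1 = 1/f_1 - 1/d_o1 = 1/8 - 1/18.5 = 0.07095 cm^-1, so d_i1 = 14.095 cm.
m_1 = -(14.095)/18.5 = -0.7619.
Since 14.095 cm > 7.5 cm, the first image lies past the second lens and serves as a virtual object: d_o2 = L - d_i1 = -6.595 cm.
Lens 2: 1/d_i2 = 1/f_2 - 1/d_o2 = 1/9 - 1/(-6.595) = 0.26274 cm^-1, so d_i2 = 3.806 cm.
m_2 = -(3.806)/(-6.595) = 0.5771.
Total m = m_1 x m_2 = (-0.7619)(0.5771) = -0.4397.

-0.440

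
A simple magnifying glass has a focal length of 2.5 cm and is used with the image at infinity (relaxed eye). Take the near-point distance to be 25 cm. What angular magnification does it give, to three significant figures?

10.0

M = D/f = 25/2.5 = 10.000.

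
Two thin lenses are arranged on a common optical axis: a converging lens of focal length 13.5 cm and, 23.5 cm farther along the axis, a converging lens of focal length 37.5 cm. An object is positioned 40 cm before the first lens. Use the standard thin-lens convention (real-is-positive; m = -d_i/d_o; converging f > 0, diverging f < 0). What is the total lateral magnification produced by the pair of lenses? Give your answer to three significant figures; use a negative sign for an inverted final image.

First lens: d_i1 = 1/(1/13.5 - 1/40) = 20.377 cm.
m_1 = -(20.377)/40 = -0.5094.
The intermediate image is 20.377 cm to the right of lens 1, so d_o2 = L - d_i1 = 23.5 - 20.377 = 3.123 cm.
Second lens: d_i2 = 1/(1/37.5 - 1/(3.123)) = -3.406 cm.
m_2 = -(-3.406)/(3.123) = 1.0908.
The system's lateral magnification is m_1 m_2 = (-0.5094)(1.0908) = -0.5557.

-0.556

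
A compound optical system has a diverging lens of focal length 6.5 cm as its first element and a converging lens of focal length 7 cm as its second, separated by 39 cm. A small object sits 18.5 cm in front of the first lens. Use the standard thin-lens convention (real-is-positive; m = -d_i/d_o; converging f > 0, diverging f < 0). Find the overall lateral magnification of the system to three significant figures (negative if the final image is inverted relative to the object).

Lens 1: 1/d_i1 = 1/f_1 - 1/d_o1 = 1/(-6.5) - 1/18.5 = -0.20790 cm^-1, so d_i1 = -4.810 cm.
m_1 = -(-4.810)/18.5 = 0.2600.
The intermediate image is virtual, 4.810 cm to the left of lens 1, so d_o2 = L - d_i1 = 39 - (-4.810) = 43.810 cm.
Lens 2: 1/d_i2 = 1/f_2 - 1/d_o2 = 1/7 - 1/(43.810) = 0.12003 cm^-1, so d_i2 = 8.331 cm.
m_2 = -(8.331)/(43.810) = -0.1902.
Total m = m_1 x m_2 = (0.2600)(-0.1902) = -0.0494.

-0.0494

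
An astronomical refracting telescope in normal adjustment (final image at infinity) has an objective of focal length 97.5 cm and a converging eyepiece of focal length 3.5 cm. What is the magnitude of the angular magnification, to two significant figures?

|M| = f_obj/|f_eye| = 97.5/3.5 = 27.857.

28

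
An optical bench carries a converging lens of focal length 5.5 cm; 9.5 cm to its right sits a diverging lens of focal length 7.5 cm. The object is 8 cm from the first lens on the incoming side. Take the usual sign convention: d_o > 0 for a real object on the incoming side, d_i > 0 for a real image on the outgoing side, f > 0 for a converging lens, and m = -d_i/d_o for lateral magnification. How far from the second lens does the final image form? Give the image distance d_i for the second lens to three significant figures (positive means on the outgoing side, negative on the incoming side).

-101 cm

First lens: d_i1 = 1/(1/5.5 - 1/8) = 17.600 cm.
Since 17.600 cm > 9.5 cm, the first image lies past the second lens and serves as a virtual object: d_o2 = L - d_i1 = -8.100 cm.
Second lens: d_i2 = 1/(1/(-7.5) - 1/(-8.100)) = -101.250 cm.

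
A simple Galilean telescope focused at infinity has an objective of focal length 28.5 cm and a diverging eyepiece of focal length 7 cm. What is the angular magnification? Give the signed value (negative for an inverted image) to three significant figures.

4.07

M = -f_obj/f_eye = -28.5/(-7) = 4.071.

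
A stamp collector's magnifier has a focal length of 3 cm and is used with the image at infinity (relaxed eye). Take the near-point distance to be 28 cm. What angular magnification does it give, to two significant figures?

M = D/f = 28/3 = 9.333.

9.3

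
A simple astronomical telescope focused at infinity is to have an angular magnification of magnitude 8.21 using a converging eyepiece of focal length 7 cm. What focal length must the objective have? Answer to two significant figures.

57 cm

|M| = f_obj/|f_eye|, so f_obj = |M| x |f_eye| = 8.21 x 7 = 57.470 cm.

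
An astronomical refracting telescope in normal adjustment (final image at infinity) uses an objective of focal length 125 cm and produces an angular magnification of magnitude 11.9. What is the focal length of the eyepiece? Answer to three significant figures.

10.5 cm

|M| = f_obj/f_eye, so f_eye = f_obj/|M| = 125/11.9 = 10.504 cm.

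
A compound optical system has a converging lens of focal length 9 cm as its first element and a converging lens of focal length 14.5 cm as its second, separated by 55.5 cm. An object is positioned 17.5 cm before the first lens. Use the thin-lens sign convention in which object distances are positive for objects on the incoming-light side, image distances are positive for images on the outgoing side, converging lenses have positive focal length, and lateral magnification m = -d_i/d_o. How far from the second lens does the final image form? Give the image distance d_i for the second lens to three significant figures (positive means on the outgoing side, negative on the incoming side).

Applying the thin-lens equation to the first lens, 1/9 = 1/17.5 + 1/d_i1, which gives d_i1 = 18.529 cm.
The intermediate image is 18.529 cm to the right of lens 1, so d_o2 = L - d_i1 = 55.5 - 18.529 = 36.971 cm.
Applying the thin-lens equation again with f_2 = 14.5 cm and d_o2 = 36.971 cm gives d_i2 = 23.857 cm.

23.9 cm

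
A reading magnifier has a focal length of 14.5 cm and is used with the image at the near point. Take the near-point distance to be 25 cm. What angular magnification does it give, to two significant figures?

M = 1 + D/f = 1 + 25/14.5 = 2.724.

2.7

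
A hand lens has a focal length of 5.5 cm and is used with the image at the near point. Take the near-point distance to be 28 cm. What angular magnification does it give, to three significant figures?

6.09

M = 1 + D/f = 1 + 28/5.5 = 6.091.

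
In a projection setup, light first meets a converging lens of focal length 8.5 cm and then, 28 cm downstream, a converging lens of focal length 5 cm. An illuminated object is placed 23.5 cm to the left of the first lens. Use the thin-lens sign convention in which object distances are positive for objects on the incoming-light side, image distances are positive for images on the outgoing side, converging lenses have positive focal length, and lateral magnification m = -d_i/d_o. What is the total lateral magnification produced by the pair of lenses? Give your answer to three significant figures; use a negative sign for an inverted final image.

First lens: d_i1 = 1/(1/8.5 - 1/23.5) = 13.317 cm.
m_1 = -(13.317)/23.5 = -0.5667.
The intermediate image is 13.317 cm to the right of lens 1, so d_o2 = L - d_i1 = 28 - 13.317 = 14.683 cm.
Second lens: d_i2 = 1/(1/5 - 1/(14.683)) = 7.582 cm.
m_2 = -(7.582)/(14.683) = -0.5164.
The system's lateral magnification is m_1 m_2 = (-0.5667)(-0.5164) = 0.2926.

0.293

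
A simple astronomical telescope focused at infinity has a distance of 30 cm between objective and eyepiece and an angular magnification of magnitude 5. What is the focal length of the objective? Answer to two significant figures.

In normal adjustment the tube length equals f_obj + f_eye and |M| = f_obj/f_eye.
So f_obj = 5 f_eye and 5 f_eye + f_eye = 30 cm, giving f_eye = 30/6 = 5.000 cm and f_obj = 25.000 cm.

25 cm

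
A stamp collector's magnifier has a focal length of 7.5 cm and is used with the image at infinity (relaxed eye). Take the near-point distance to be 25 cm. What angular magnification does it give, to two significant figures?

3.3

M = D/f = 25/7.5 = 3.333.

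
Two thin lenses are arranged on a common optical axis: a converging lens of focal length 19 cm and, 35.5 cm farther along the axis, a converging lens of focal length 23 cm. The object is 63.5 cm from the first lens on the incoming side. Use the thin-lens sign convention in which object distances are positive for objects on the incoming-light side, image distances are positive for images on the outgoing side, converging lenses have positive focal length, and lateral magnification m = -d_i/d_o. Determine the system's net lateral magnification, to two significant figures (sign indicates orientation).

First lens: d_i1 = 1/(1/19 - 1/63.5) = 27.112 cm.
m_1 = -(27.112)/63.5 = -0.4270.
That image sits 8.388 cm in front of the second lens, so d_o2 = 8.388 cm.
Second lens: d_i2 = 1/(1/23 - 1/(8.388)) = -13.202 cm.
m_2 = -(-13.202)/(8.388) = 1.5740.
Overall magnification: m = m_1 m_2 = -0.6720.

-0.67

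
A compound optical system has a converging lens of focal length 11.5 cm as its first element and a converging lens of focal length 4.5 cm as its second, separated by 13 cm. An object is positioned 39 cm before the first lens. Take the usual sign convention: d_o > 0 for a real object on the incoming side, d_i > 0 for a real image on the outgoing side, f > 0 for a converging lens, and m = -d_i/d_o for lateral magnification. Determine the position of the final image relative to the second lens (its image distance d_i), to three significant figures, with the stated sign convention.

1.91 cm

Applying the thin-lens equation to the first lens, 1/11.5 = 1/39 + 1/d_i1, which gives d_i1 = 16.309 cm.
Since 16.309 cm > 13 cm, the first image lies past the second lens and serves as a virtual object: d_o2 = L - d_i1 = -3.309 cm.
Applying the thin-lens equation again with f_2 = 4.5 cm and d_o2 = -3.309 cm gives d_i2 = 1.907 cm.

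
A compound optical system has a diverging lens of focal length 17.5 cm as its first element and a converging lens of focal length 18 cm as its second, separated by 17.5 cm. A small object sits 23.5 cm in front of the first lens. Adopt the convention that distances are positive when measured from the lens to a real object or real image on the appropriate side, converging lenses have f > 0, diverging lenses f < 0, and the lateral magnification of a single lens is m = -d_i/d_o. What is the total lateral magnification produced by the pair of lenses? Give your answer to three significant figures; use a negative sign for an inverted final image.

Applying the thin-lens equation to the first lens, 1/(-17.5) = 1/23.5 + 1/d_i1, which gives d_i1 = -10.030 cm.
Its lateral magnification is m_1 = -d_i1/d_o1 = -(-10.030)/23.5 = 0.4268.
With d_i1 < 0 the first image is virtual and lies on the object side; the object distance for lens 2 is d_o2 = 17.5 - (-10.030) = 27.530 cm.
Applying the thin-lens equation again with f_2 = 18 cm and d_o2 = 27.530 cm gives d_i2 = 51.996 cm.
m_2 = -(51.996)/(27.530) = -1.8887.
The system's lateral magnification is m_1 m_2 = (0.4268)(-1.8887) = -0.8061.

-0.806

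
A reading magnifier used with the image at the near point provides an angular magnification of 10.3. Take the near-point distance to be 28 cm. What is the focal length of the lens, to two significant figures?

For the image at the near point, M = 1 + D/f.
f = D/(M - 1) = 28/(10.3 - 1) = 3.011 cm.

3.0 cm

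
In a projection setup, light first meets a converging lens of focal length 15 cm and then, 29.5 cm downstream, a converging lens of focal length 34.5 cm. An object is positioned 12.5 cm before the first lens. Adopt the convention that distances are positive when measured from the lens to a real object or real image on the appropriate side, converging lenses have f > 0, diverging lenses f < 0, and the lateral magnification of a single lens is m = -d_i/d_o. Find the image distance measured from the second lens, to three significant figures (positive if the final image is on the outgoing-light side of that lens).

First lens: d_i1 = 1/(1/15 - 1/12.5) = -75.000 cm.
With d_i1 < 0 the first image is virtual and lies on the object side; the object distance for lens 2 is d_o2 = 29.5 - (-75.000) = 104.500 cm.
Second lens: d_i2 = 1/(1/34.5 - 1/(104.500)) = 51.504 cm.

51.5 cm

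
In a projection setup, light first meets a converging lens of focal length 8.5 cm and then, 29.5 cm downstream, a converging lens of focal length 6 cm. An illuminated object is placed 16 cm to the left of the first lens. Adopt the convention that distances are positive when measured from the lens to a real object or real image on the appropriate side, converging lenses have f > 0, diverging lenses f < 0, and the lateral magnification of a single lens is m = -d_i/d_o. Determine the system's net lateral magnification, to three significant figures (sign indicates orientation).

Lens 1: 1/d_i1 = 1/f_1 - 1/d_o1 = 1/8.5 - 1/16 = 0.05515 cm^-1, so d_i1 = 18.133 cm.
m_1 = -(18.133)/16 = -1.1333.
The intermediate image is 18.133 cm to the right of lens 1, so d_o2 = L - d_i1 = 29.5 - 18.133 = 11.367 cm.
Lens 2: 1/d_i2 = 1/f_2 - 1/d_o2 = 1/6 - 1/(11.367) = 0.07869 cm^-1, so d_i2 = 12.708 cm.
m_2 = -(12.708)/(11.367) = -1.1180.
Overall magnification: m = m_1 m_2 = 1.2671.

1.27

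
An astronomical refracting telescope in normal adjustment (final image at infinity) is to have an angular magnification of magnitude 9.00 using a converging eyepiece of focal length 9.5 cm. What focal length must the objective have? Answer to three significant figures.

85.5 cm

|M| = f_obj/|f_eye|, so f_obj = |M| x |f_eye| = 9.0 x 9.5 = 85.500 cm.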